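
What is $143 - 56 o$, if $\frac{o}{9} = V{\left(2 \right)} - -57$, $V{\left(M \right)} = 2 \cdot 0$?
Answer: $-28585$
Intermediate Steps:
$V{\left(M \right)} = 0$
$o = 513$ ($o = 9 \left(0 - -57\right) = 9 \left(0 + 57\right) = 9 \cdot 57 = 513$)
$143 - 56 o = 143 - 28728 = -28585$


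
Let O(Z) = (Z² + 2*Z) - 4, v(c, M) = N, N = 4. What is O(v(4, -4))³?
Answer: 8000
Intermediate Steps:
v(c, M) = 4
O(Z) = -4 + Z² + 2*Z
O(v(4, -4))³ = (-4 + 4² + 2*4)³ = (-4 + 16 + 8)³ = 20³ = 8000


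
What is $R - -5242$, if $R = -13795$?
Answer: $-8553$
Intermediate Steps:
$R - -5242 = -13795 - -5242 = -13795 + 5242 = -8553$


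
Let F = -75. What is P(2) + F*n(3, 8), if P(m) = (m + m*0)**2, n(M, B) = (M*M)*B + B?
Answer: -5996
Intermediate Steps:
n(M, B) = B + B*M**2 (n(M, B) = M**2*B + B = B*M**2 + B = B + B*M**2)
P(m) = m**2 (P(m) = (m + 0)**2 = m**2)
P(2) + F*n(3, 8) = 2**2 - 600*(1 + 3**2) = 4 - 600*(1 + 9) = 4 - 600*10 = 4 - 75*80 = 4 - 6000 = -5996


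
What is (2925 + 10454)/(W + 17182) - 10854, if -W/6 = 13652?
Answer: -702592799/64730 ≈ -10854.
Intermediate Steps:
W = -81912 (W = -6*13652 = -81912)
(2925 + 10454)/(W + 17182) - 10854 = (2925 + 10454)/(-81912 + 17182) - 10854 = 13379/(-64730) - 10854 = 13379*(-1/64730) - 10854 = -13379/64730 - 10854 = -702592799/64730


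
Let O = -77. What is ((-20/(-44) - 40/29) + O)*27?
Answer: -671166/319 ≈ -2104.0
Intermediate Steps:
((-20/(-44) - 40/29) + O)*27 = ((-20/(-44) - 40/29) - 77)*27 = ((-20*(-1/44) - 40*1/29) - 77)*27 = ((5/11 - 40/29) - 77)*27 = (-295/319 - 77)*27 = -24858/319*27 = -671166/319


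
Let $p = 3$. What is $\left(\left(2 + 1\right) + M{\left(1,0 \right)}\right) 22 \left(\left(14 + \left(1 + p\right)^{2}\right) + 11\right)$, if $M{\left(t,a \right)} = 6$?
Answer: $8118$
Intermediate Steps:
$\left(\left(2 + 1\right) + M{\left(1,0 \right)}\right) 22 \left(\left(14 + \left(1 + p\right)^{2}\right) + 11\right) = \left(\left(2 + 1\right) + 6\right) 22 \left(\left(14 + \left(1 + 3\right)^{2}\right) + 11\right) = \left(3 + 6\right) 22 \left(\left(14 + 4^{2}\right) + 11\right) = 9 \cdot 22 \left(\left(14 + 16\right) + 11\right) = 198 \left(30 + 11\right) = 198 \cdot 41 = 8118$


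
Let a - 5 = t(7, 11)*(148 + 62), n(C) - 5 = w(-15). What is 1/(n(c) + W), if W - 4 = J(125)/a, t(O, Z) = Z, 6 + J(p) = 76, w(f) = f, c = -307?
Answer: -463/2764 ≈ -0.16751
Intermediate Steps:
J(p) = 70 (J(p) = -6 + 76 = 70)
n(C) = -10 (n(C) = 5 - 15 = -10)
a = 2315 (a = 5 + 11*(148 + 62) = 5 + 11*210 = 5 + 2310 = 2315)
W = 1866/463 (W = 4 + 70/2315 = 4 + 70*(1/2315) = 4 + 14/463 = 1866/463 ≈ 4.0302)
1/(n(c) + W) = 1/(-10 + 1866/463) = 1/(-2764/463) = -463/2764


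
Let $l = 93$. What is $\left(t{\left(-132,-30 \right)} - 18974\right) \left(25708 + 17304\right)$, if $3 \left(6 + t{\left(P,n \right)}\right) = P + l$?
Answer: $-816926916$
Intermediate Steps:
$t{\left(P,n \right)} = 25 + \frac{P}{3}$ ($t{\left(P,n \right)} = -6 + \frac{P + 93}{3} = -6 + \frac{93 + P}{3} = -6 + \left(31 + \frac{P}{3}\right) = 25 + \frac{P}{3}$)
$\left(t{\left(-132,-30 \right)} - 18974\right) \left(25708 + 17304\right) = \left(\left(25 + \frac{1}{3} \left(-132\right)\right) - 18974\right) \left(25708 + 17304\right) = \left(\left(25 - 44\right) - 18974\right) 43012 = \left(-19 - 18974\right) 43012 = \left(-18993\right) 43012 = -816926916$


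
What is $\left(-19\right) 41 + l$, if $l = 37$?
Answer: $-742$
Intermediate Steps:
$\left(-19\right) 41 + l = \left(-19\right) 41 + 37 = -779 + 37 = -742$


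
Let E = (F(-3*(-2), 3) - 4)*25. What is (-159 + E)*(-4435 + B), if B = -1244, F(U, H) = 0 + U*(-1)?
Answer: 2322711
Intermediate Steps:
F(U, H) = -U (F(U, H) = 0 - U = -U)
E = -250 (E = (-(-3)*(-2) - 4)*25 = (-1*6 - 4)*25 = (-6 - 4)*25 = -10*25 = -250)
(-159 + E)*(-4435 + B) = (-159 - 250)*(-4435 - 1244) = -409*(-5679) = 2322711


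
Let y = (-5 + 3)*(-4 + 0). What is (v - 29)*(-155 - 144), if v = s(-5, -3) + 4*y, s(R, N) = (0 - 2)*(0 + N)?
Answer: -2691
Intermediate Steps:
s(R, N) = -2*N
y = 8 (y = -2*(-4) = 8)
v = 38 (v = -2*(-3) + 4*8 = 6 + 32 = 38)
(v - 29)*(-155 - 144) = (38 - 29)*(-155 - 144) = 9*(-299) = -2691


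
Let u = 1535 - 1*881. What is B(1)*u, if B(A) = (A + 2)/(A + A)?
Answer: 981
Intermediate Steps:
B(A) = (2 + A)/(2*A) (B(A) = (2 + A)/((2*A)) = (2 + A)*(1/(2*A)) = (2 + A)/(2*A))
u = 654 (u = 1535 - 881 = 654)
B(1)*u = ((1/2)*(2 + 1)/1)*654 = ((1/2)*1*3)*654 = (3/2)*654 = 981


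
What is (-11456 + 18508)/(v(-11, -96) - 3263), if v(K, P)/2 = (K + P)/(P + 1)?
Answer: -669940/309771 ≈ -2.1627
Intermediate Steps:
v(K, P) = 2*(K + P)/(1 + P) (v(K, P) = 2*((K + P)/(P + 1)) = 2*((K + P)/(1 + P)) = 2*(K + P)/(1 + P))
(-11456 + 18508)/(v(-11, -96) - 3263) = (-11456 + 18508)/(2*(-11 - 96)/(1 - 96) - 3263) = 7052/(2*(-107)/(-95) - 3263) = 7052/(2*(-1/95)*(-107) - 3263) = 7052/(214/95 - 3263) = 7052/(-309771/95) = 7052*(-95/309771) = -669940/309771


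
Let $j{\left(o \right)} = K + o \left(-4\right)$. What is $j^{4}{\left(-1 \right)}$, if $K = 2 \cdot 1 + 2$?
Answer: $4096$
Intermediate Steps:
$K = 4$ ($K = 2 + 2 = 4$)
$j{\left(o \right)} = 4 - 4 o$ ($j{\left(o \right)} = 4 + o \left(-4\right) = 4 - 4 o$)
$j^{4}{\left(-1 \right)} = \left(4 - -4\right)^{4} = \left(4 + 4\right)^{4} = 8^{4} = 4096$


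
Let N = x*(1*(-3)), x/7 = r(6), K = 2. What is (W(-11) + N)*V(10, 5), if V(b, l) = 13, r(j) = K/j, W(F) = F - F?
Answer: -91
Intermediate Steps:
W(F) = 0
r(j) = 2/j
x = 7/3 (x = 7*(2/6) = 7*(2*(⅙)) = 7*(⅓) = 7/3 ≈ 2.3333)
N = -7 (N = 7*(1*(-3))/3 = (7/3)*(-3) = -7)
(W(-11) + N)*V(10, 5) = (0 - 7)*13 = -7*13 = -91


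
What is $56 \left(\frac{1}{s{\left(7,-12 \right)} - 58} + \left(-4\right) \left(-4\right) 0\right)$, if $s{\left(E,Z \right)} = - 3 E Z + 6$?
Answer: $\frac{7}{25} \approx 0.28$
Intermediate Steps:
$s{\left(E,Z \right)} = 6 - 3 E Z$ ($s{\left(E,Z \right)} = - 3 E Z + 6 = 6 - 3 E Z$)
$56 \left(\frac{1}{s{\left(7,-12 \right)} - 58} + \left(-4\right) \left(-4\right) 0\right) = 56 \left(\frac{1}{\left(6 - 21 \left(-12\right)\right) - 58} + \left(-4\right) \left(-4\right) 0\right) = 56 \left(\frac{1}{\left(6 + 252\right) - 58} + 16 \cdot 0\right) = 56 \left(\frac{1}{258 - 58} + 0\right) = 56 \left(\frac{1}{200} + 0\right) = 56 \cdot \frac{1}{200} = \frac{7}{25}$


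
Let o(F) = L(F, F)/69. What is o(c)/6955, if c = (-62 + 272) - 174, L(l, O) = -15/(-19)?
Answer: 1/607867 ≈ 1.6451e-6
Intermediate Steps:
L(l, O) = 15/19 (L(l, O) = -15*(-1/19) = 15/19)
c = 36 (c = 210 - 174 = 36)
o(F) = 5/437 (o(F) = (15/19)/69 = (15/19)*(1/69) = 5/437)
o(c)/6955 = (5/437)/6955 = (5/437)*(1/6955) = 1/607867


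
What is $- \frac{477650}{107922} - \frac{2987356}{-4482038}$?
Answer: $- \frac{454611004117}{120927626259} \approx -3.7594$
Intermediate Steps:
$- \frac{477650}{107922} - \frac{2987356}{-4482038} = \left(-477650\right) \frac{1}{107922} - - \frac{1493678}{2241019} = - \frac{238825}{53961} + \frac{1493678}{2241019} = - \frac{454611004117}{120927626259}$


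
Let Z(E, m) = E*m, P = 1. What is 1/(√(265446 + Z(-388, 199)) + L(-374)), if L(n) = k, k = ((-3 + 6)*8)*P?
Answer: -12/93829 + √188234/187658 ≈ 0.0021841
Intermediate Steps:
k = 24 (k = ((-3 + 6)*8)*1 = (3*8)*1 = 24*1 = 24)
L(n) = 24
1/(√(265446 + Z(-388, 199)) + L(-374)) = 1/(√(265446 - 388*199) + 24) = 1/(√(265446 - 77212) + 24) = 1/(√188234 + 24) = 1/(24 + √188234)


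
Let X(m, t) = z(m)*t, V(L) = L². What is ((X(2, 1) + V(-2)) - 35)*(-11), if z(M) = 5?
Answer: 286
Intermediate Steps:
X(m, t) = 5*t
((X(2, 1) + V(-2)) - 35)*(-11) = ((5*1 + (-2)²) - 35)*(-11) = ((5 + 4) - 35)*(-11) = (9 - 35)*(-11) = -26*(-11) = 286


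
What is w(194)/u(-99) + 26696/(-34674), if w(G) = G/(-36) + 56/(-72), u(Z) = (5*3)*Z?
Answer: -39429737/51490890 ≈ -0.76576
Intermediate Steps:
u(Z) = 15*Z
w(G) = -7/9 - G/36 (w(G) = G*(-1/36) + 56*(-1/72) = -G/36 - 7/9 = -7/9 - G/36)
w(194)/u(-99) + 26696/(-34674) = (-7/9 - 1/36*194)/((15*(-99))) + 26696/(-34674) = (-7/9 - 97/18)/(-1485) + 26696*(-1/34674) = -37/6*(-1/1485) - 13348/17337 = 37/8910 - 13348/17337 = -39429737/51490890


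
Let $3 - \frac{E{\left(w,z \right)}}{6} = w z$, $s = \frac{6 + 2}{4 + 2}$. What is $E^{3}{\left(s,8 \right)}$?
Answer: $-97336$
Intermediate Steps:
$s = \frac{4}{3}$ ($s = \frac{8}{6} = 8 \cdot \frac{1}{6} = \frac{4}{3} \approx 1.3333$)
$E{\left(w,z \right)} = 18 - 6 w z$
$E^{3}{\left(s,8 \right)} = \left(18 - 8 \cdot 8\right)^{3} = \left(18 - 64\right)^{3} = \left(-46\right)^{3} = -97336$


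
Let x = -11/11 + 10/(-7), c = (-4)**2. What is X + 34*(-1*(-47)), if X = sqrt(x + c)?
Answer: 1598 + sqrt(665)/7 ≈ 1601.7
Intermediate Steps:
c = 16
x = -17/7 (x = -11*1/11 + 10*(-1/7) = -1 - 10/7 = -17/7 ≈ -2.4286)
X = sqrt(665)/7 (X = sqrt(-17/7 + 16) = sqrt(95/7) = sqrt(665)/7 ≈ 3.6839)
X + 34*(-1*(-47)) = sqrt(665)/7 + 34*(-1*(-47)) = sqrt(665)/7 + 34*47 = sqrt(665)/7 + 1598 = 1598 + sqrt(665)/7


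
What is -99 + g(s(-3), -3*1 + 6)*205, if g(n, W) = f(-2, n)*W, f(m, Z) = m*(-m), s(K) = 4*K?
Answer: -2559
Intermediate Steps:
f(m, Z) = -m²
g(n, W) = -4*W (g(n, W) = (-1*(-2)²)*W = (-1*4)*W = -4*W)
-99 + g(s(-3), -3*1 + 6)*205 = -99 - 4*(-3*1 + 6)*205 = -99 - 4*(-3 + 6)*205 = -99 - 4*3*205 = -99 - 12*205 = -99 - 2460 = -2559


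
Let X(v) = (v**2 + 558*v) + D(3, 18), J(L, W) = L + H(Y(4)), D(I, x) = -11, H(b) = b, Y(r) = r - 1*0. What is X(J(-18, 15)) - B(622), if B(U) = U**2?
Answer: -394511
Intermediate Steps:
Y(r) = r (Y(r) = r + 0 = r)
J(L, W) = 4 + L (J(L, W) = L + 4 = 4 + L)
X(v) = -11 + v**2 + 558*v (X(v) = (v**2 + 558*v) - 11 = -11 + v**2 + 558*v)
X(J(-18, 15)) - B(622) = (-11 + (4 - 18)**2 + 558*(4 - 18)) - 1*622**2 = (-11 + (-14)**2 + 558*(-14)) - 1*386884 = (-11 + 196 - 7812) - 386884 = -7627 - 386884 = -394511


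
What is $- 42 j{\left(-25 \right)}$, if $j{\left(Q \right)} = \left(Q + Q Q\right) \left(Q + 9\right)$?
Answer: $403200$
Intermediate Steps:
$j{\left(Q \right)} = \left(9 + Q\right) \left(Q + Q^{2}\right)$ ($j{\left(Q \right)} = \left(Q + Q^{2}\right) \left(9 + Q\right) = \left(9 + Q\right) \left(Q + Q^{2}\right)$)
$- 42 j{\left(-25 \right)} = - 42 \left(- 25 \left(9 + \left(-25\right)^{2} + 10 \left(-25\right)\right)\right) = - 42 \left(- 25 \left(9 + 625 - 250\right)\right) = - 42 \left(\left(-25\right) 384\right) = \left(-42\right) \left(-9600\right) = 403200$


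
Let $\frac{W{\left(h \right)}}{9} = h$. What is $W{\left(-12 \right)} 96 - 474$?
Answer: $-10842$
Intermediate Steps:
$W{\left(h \right)} = 9 h$
$W{\left(-12 \right)} 96 - 474 = 9 \left(-12\right) 96 - 474 = \left(-108\right) 96 - 474 = -10368 - 474 = -10842$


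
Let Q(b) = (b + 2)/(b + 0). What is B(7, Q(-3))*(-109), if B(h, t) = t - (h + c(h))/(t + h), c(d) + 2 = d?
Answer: 4687/33 ≈ 142.03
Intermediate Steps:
c(d) = -2 + d
Q(b) = (2 + b)/b
B(h, t) = t - (-2 + 2*h)/(h + t) (B(h, t) = t - (h + (-2 + h))/(t + h) = t - (-2 + 2*h)/(h + t))
B(7, Q(-3))*(-109) = ((2 + ((2 - 3)/(-3))² - 2*7 + 7*((2 - 3)/(-3)))/(7 + (2 - 3)/(-3)))*(-109) = ((2 + (-⅓*(-1))² - 14 + 7*(-⅓*(-1)))/(7 - ⅓*(-1)))*(-109) = ((2 + (⅓)² - 14 + 7*(⅓))/(7 + ⅓))*(-109) = ((2 + ⅑ - 14 + 7/3)/(22/3))*(-109) = ((3/22)*(-86/9))*(-109) = -43/33*(-109) = 4687/33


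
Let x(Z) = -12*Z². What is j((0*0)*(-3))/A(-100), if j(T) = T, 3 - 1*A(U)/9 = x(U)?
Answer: 0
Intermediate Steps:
A(U) = 27 + 108*U² (A(U) = 27 - (-108)*U² = 27 + 108*U²)
j((0*0)*(-3))/A(-100) = ((0*0)*(-3))/(27 + 108*(-100)²) = (0*(-3))/(27 + 108*10000) = 0/(27 + 1080000) = 0/1080027 = 0*(1/1080027) = 0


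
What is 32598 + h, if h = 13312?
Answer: 45910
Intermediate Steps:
32598 + h = 32598 + 13312 = 45910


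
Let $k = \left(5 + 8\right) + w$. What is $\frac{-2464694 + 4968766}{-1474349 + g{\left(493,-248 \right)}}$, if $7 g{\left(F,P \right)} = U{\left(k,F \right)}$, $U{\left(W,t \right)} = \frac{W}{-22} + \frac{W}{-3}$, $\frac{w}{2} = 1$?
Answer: $- \frac{385627088}{227049871} \approx -1.6984$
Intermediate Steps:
$w = 2$ ($w = 2 \cdot 1 = 2$)
$k = 15$ ($k = \left(5 + 8\right) + 2 = 13 + 2 = 15$)
$U{\left(W,t \right)} = - \frac{25 W}{66}$ ($U{\left(W,t \right)} = W \left(- \frac{1}{22}\right) + W \left(- \frac{1}{3}\right) = - \frac{W}{22} - \frac{W}{3} = - \frac{25 W}{66}$)
$g{\left(F,P \right)} = - \frac{125}{154}$ ($g{\left(F,P \right)} = \frac{\left(- \frac{25}{66}\right) 15}{7} = \frac{1}{7} \left(- \frac{125}{22}\right) = - \frac{125}{154}$)
$\frac{-2464694 + 4968766}{-1474349 + g{\left(493,-248 \right)}} = \frac{-2464694 + 4968766}{-1474349 - \frac{125}{154}} = \frac{2504072}{- \frac{227049871}{154}} = 2504072 \left(- \frac{154}{227049871}\right) = - \frac{385627088}{227049871}$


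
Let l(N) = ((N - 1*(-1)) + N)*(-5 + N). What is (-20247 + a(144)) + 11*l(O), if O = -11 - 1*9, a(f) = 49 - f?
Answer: -9617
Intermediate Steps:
O = -20 (O = -11 - 9 = -20)
l(N) = (1 + 2*N)*(-5 + N) (l(N) = ((N + 1) + N)*(-5 + N) = ((1 + N) + N)*(-5 + N) = (1 + 2*N)*(-5 + N))
(-20247 + a(144)) + 11*l(O) = (-20247 + (49 - 1*144)) + 11*(-5 - 9*(-20) + 2*(-20)²) = (-20247 + (49 - 144)) + 11*(-5 + 180 + 2*400) = (-20247 - 95) + 11*(-5 + 180 + 800) = -20342 + 11*975 = -20342 + 10725 = -9617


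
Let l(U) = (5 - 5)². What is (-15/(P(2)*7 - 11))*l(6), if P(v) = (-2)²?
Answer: 0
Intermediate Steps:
P(v) = 4
l(U) = 0 (l(U) = 0² = 0)
(-15/(P(2)*7 - 11))*l(6) = -15/(4*7 - 11)*0 = -15/(28 - 11)*0 = -15/17*0 = 0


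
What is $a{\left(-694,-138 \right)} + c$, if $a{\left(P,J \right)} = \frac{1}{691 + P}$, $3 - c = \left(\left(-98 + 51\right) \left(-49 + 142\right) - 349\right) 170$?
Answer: $\frac{2407208}{3} \approx 8.024 \cdot 10^{5}$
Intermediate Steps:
$c = 802403$ ($c = 3 - \left(\left(-98 + 51\right) \left(-49 + 142\right) - 349\right) 170 = 3 - \left(\left(-47\right) 93 - 349\right) 170 = 3 - \left(-4371 - 349\right) 170 = 3 - \left(-4720\right) 170 = 3 - -802400 = 3 + 802400 = 802403$)
$a{\left(-694,-138 \right)} + c = \frac{1}{691 - 694} + 802403 = \frac{1}{-3} + 802403 = - \frac{1}{3} + 802403 = \frac{2407208}{3}$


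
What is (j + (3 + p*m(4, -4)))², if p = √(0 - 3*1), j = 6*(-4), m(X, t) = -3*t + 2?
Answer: -147 - 588*I*√3 ≈ -147.0 - 1018.4*I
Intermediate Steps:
m(X, t) = 2 - 3*t
j = -24
p = I*√3 (p = √(0 - 3) = √(-3) = I*√3 ≈ 1.732*I)
(j + (3 + p*m(4, -4)))² = (-24 + (3 + (I*√3)*(2 - 3*(-4))))² = (-24 + (3 + (I*√3)*(2 + 12)))² = (-24 + (3 + (I*√3)*14))² = (-24 + (3 + 14*I*√3))² = (-21 + 14*I*√3)²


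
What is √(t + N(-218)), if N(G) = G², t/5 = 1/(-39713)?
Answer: √74951163265791/39713 ≈ 218.00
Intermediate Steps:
t = -5/39713 (t = 5/(-39713) = 5*(-1/39713) = -5/39713 ≈ -0.00012590)
√(t + N(-218)) = √(-5/39713 + (-218)²) = √(-5/39713 + 47524) = √(1887320607/39713) = √74951163265791/39713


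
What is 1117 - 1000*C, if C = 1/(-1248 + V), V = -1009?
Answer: 2522069/2257 ≈ 1117.4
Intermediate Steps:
C = -1/2257 (C = 1/(-1248 - 1009) = 1/(-2257) = -1/2257 ≈ -0.00044307)
1117 - 1000*C = 1117 - 1000*(-1/2257) = 1117 + 1000/2257 = 2522069/2257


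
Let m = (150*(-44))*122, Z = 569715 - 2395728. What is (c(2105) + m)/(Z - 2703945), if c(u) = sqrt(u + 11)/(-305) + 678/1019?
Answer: 125125987042/703944148305 ≈ 0.17775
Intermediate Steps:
Z = -1826013
m = -805200 (m = -6600*122 = -805200)
c(u) = 678/1019 - sqrt(11 + u)/305 (c(u) = sqrt(11 + u)*(-1/305) + 678*(1/1019) = -sqrt(11 + u)/305 + 678/1019 = 678/1019 - sqrt(11 + u)/305)
(c(2105) + m)/(Z - 2703945) = ((678/1019 - sqrt(11 + 2105)/305) - 805200)/(-1826013 - 2703945) = ((678/1019 - sqrt(2116)/305) - 805200)/(-4529958) = ((678/1019 - 1/305*46) - 805200)*(-1/4529958) = ((678/1019 - 46/305) - 805200)*(-1/4529958) = (159916/310795 - 805200)*(-1/4529958) = -250251974084/310795*(-1/4529958) = 125125987042/703944148305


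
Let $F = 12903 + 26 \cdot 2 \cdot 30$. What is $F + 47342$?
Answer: $61805$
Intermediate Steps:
$F = 14463$ ($F = 12903 + 52 \cdot 30 = 12903 + 1560 = 14463$)
$F + 47342 = 14463 + 47342 = 61805$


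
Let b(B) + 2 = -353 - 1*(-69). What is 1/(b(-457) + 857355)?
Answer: 1/857069 ≈ 1.1668e-6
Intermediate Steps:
b(B) = -286 (b(B) = -2 + (-353 - 1*(-69)) = -2 + (-353 + 69) = -2 - 284 = -286)
1/(b(-457) + 857355) = 1/(-286 + 857355) = 1/857069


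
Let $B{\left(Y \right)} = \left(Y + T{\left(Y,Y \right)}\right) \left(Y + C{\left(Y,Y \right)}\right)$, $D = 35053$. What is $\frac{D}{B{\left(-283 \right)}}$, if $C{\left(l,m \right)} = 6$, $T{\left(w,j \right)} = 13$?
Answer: $\frac{35053}{74790} \approx 0.46869$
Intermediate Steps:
$B{\left(Y \right)} = \left(6 + Y\right) \left(13 + Y\right)$ ($B{\left(Y \right)} = \left(Y + 13\right) \left(Y + 6\right) = \left(13 + Y\right) \left(6 + Y\right) = \left(6 + Y\right) \left(13 + Y\right)$)
$\frac{D}{B{\left(-283 \right)}} = \frac{35053}{78 + \left(-283\right)^{2} + 19 \left(-283\right)} = \frac{35053}{78 + 80089 - 5377} = \frac{35053}{74790}$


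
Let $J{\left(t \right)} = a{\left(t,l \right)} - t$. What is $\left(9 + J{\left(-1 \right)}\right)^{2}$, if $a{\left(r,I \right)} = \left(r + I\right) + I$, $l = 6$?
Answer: $441$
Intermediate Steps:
$a{\left(r,I \right)} = r + 2 I$ ($a{\left(r,I \right)} = \left(I + r\right) + I = r + 2 I$)
$J{\left(t \right)} = 12$ ($J{\left(t \right)} = \left(t + 2 \cdot 6\right) - t = \left(t + 12\right) - t = \left(12 + t\right) - t = 12$)
$\left(9 + J{\left(-1 \right)}\right)^{2} = \left(9 + 12\right)^{2} = 21^{2} = 441$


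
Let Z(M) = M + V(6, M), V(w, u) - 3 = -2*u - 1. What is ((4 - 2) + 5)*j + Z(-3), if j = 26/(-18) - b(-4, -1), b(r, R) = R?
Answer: 17/9 ≈ 1.8889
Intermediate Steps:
V(w, u) = 2 - 2*u (V(w, u) = 3 + (-2*u - 1) = 3 + (-1 - 2*u) = 2 - 2*u)
j = -4/9 (j = 26/(-18) - 1*(-1) = 26*(-1/18) + 1 = -13/9 + 1 = -4/9 ≈ -0.44444)
Z(M) = 2 - M (Z(M) = M + (2 - 2*M) = 2 - M)
((4 - 2) + 5)*j + Z(-3) = ((4 - 2) + 5)*(-4/9) + (2 - 1*(-3)) = (2 + 5)*(-4/9) + (2 + 3) = 7*(-4/9) + 5 = -28/9 + 5 = 17/9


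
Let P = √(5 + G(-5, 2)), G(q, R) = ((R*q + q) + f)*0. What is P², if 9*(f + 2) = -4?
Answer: 5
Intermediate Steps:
f = -22/9 (f = -2 + (⅑)*(-4) = -2 - 4/9 = -22/9 ≈ -2.4444)
G(q, R) = 0 (G(q, R) = ((R*q + q) - 22/9)*0 = ((q + R*q) - 22/9)*0 = (-22/9 + q + R*q)*0 = 0)
P = √5 (P = √(5 + 0) = √5 ≈ 2.2361)
P² = (√5)² = 5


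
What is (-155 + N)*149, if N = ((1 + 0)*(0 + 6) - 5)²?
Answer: -22946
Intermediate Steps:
N = 1 (N = (1*6 - 5)² = (6 - 5)² = 1² = 1)
(-155 + N)*149 = (-155 + 1)*149 = -154*149 = -22946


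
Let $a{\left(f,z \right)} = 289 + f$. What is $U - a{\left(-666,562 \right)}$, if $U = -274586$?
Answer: $-274209$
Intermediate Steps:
$U - a{\left(-666,562 \right)} = -274586 - \left(289 - 666\right) = -274586 - -377 = -274586 + 377 = -274209$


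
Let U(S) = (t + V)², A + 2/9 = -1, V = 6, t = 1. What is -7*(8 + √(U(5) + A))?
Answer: -56 - 7*√430/3 ≈ -104.39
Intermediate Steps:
A = -11/9 (A = -2/9 - 1 = -11/9 ≈ -1.2222)
U(S) = 49 (U(S) = (1 + 6)² = 7² = 49)
-7*(8 + √(U(5) + A)) = -7*(8 + √(49 - 11/9)) = -7*(8 + √(430/9)) = -7*(8 + √430/3) = -56 - 7*√430/3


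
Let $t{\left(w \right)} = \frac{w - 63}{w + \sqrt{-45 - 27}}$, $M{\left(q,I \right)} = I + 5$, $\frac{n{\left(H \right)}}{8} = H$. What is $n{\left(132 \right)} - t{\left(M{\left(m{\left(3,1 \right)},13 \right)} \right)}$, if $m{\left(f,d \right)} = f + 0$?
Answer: $\frac{23277}{22} - \frac{15 i \sqrt{2}}{22} \approx 1058.0 - 0.96424 i$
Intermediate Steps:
$m{\left(f,d \right)} = f$
$n{\left(H \right)} = 8 H$
$M{\left(q,I \right)} = 5 + I$
$t{\left(w \right)} = \frac{-63 + w}{w + 6 i \sqrt{2}}$ ($t{\left(w \right)} = \frac{-63 + w}{w + \sqrt{-72}} = \frac{-63 + w}{w + 6 i \sqrt{2}}$)
$n{\left(132 \right)} - t{\left(M{\left(m{\left(3,1 \right)},13 \right)} \right)} = 8 \cdot 132 - \frac{-63 + \left(5 + 13\right)}{\left(5 + 13\right) + 6 i \sqrt{2}} = 1056 - \frac{-63 + 18}{18 + 6 i \sqrt{2}} = 1056 - \frac{1}{18 + 6 i \sqrt{2}} \left(-45\right) = 1056 - - \frac{45}{18 + 6 i \sqrt{2}} = 1056 + \frac{45}{18 + 6 i \sqrt{2}}$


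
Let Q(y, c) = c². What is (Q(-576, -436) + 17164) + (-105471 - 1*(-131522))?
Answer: 233311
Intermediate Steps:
(Q(-576, -436) + 17164) + (-105471 - 1*(-131522)) = ((-436)² + 17164) + (-105471 - 1*(-131522)) = (190096 + 17164) + (-105471 + 131522) = 207260 + 26051 = 233311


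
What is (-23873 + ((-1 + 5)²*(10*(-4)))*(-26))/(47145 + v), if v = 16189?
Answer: -7233/63334 ≈ -0.11420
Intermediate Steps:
(-23873 + ((-1 + 5)²*(10*(-4)))*(-26))/(47145 + v) = (-23873 + ((-1 + 5)²*(10*(-4)))*(-26))/(47145 + 16189) = (-23873 + (4²*(-40))*(-26))/63334 = (-23873 + (16*(-40))*(-26))*(1/63334) = (-23873 - 640*(-26))*(1/63334) = (-23873 + 16640)*(1/63334) = -7233*1/63334 = -7233/63334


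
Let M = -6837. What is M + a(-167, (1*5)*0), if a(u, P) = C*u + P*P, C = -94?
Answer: 8861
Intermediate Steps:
a(u, P) = P² - 94*u (a(u, P) = -94*u + P*P = -94*u + P² = P² - 94*u)
M + a(-167, (1*5)*0) = -6837 + (((1*5)*0)² - 94*(-167)) = -6837 + ((5*0)² + 15698) = -6837 + (0² + 15698) = -6837 + (0 + 15698) = -6837 + 15698 = 8861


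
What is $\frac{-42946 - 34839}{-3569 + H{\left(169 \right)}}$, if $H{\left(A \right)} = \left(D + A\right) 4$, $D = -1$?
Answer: $\frac{77785}{2897} \approx 26.85$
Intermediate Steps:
$H{\left(A \right)} = -4 + 4 A$ ($H{\left(A \right)} = \left(-1 + A\right) 4 = -4 + 4 A$)
$\frac{-42946 - 34839}{-3569 + H{\left(169 \right)}} = \frac{-42946 - 34839}{-3569 + \left(-4 + 4 \cdot 169\right)} = - \frac{77785}{-3569 + \left(-4 + 676\right)} = - \frac{77785}{-3569 + 672} = - \frac{77785}{-2897} = \left(-77785\right) \left(- \frac{1}{2897}\right) = \frac{77785}{2897}$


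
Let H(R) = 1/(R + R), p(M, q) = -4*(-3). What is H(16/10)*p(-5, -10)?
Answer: 15/4 ≈ 3.7500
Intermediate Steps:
p(M, q) = 12
H(R) = 1/(2*R)
H(16/10)*p(-5, -10) = (1/(2*((16/10))))*12 = (1/(2*((16*(1/10)))))*12 = (1/(2*(8/5)))*12 = ((1/2)*(5/8))*12 = (5/16)*12 = 15/4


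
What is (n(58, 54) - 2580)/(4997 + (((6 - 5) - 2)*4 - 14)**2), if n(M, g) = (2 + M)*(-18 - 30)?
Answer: -5460/5321 ≈ -1.0261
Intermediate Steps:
n(M, g) = -96 - 48*M (n(M, g) = (2 + M)*(-48) = -96 - 48*M)
(n(58, 54) - 2580)/(4997 + (((6 - 5) - 2)*4 - 14)**2) = ((-96 - 48*58) - 2580)/(4997 + (((6 - 5) - 2)*4 - 14)**2) = ((-96 - 2784) - 2580)/(4997 + ((1 - 2)*4 - 14)**2) = (-2880 - 2580)/(4997 + (-1*4 - 14)**2) = -5460/(4997 + (-4 - 14)**2) = -5460/(4997 + (-18)**2) = -5460/(4997 + 324) = -5460/5321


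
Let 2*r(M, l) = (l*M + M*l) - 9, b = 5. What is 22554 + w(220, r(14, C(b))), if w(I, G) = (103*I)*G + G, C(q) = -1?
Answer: -793349/2 ≈ -3.9667e+5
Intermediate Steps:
r(M, l) = -9/2 + M*l (r(M, l) = ((l*M + M*l) - 9)/2 = ((M*l + M*l) - 9)/2 = (2*M*l - 9)/2 = (-9 + 2*M*l)/2 = -9/2 + M*l)
w(I, G) = G + 103*G*I (w(I, G) = 103*G*I + G = G + 103*G*I)
22554 + w(220, r(14, C(b))) = 22554 + (-9/2 + 14*(-1))*(1 + 103*220) = 22554 + (-9/2 - 14)*(1 + 22660) = 22554 - 37/2*22661 = 22554 - 838457/2 = -793349/2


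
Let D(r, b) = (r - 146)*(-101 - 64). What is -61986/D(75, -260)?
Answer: -20662/3905 ≈ -5.2912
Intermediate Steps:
D(r, b) = 24090 - 165*r (D(r, b) = (-146 + r)*(-165) = 24090 - 165*r)
-61986/D(75, -260) = -61986/(24090 - 165*75) = -61986/(24090 - 12375) = -61986/11715 = -61986*1/11715 = -20662/3905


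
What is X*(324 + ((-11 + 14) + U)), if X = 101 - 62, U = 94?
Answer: 16419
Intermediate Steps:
X = 39
X*(324 + ((-11 + 14) + U)) = 39*(324 + ((-11 + 14) + 94)) = 39*(324 + (3 + 94)) = 39*(324 + 97) = 39*421 = 16419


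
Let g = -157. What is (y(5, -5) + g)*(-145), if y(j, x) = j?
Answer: 22040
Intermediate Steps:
(y(5, -5) + g)*(-145) = (5 - 157)*(-145) = -152*(-145) = 22040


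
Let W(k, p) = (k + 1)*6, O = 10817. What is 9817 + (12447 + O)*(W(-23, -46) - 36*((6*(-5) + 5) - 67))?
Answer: 73989337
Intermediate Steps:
W(k, p) = 6 + 6*k (W(k, p) = (1 + k)*6 = 6 + 6*k)
9817 + (12447 + O)*(W(-23, -46) - 36*((6*(-5) + 5) - 67)) = 9817 + (12447 + 10817)*((6 + 6*(-23)) - 36*((6*(-5) + 5) - 67)) = 9817 + 23264*((6 - 138) - 36*((-30 + 5) - 67)) = 9817 + 23264*(-132 - 36*(-25 - 67)) = 9817 + 23264*(-132 - 36*(-92)) = 9817 + 23264*(-132 + 3312) = 9817 + 23264*3180 = 9817 + 73979520 = 73989337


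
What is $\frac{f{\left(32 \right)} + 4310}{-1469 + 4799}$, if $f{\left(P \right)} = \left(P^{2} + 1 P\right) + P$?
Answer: $\frac{2699}{1665} \approx 1.621$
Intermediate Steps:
$f{\left(P \right)} = P^{2} + 2 P$ ($f{\left(P \right)} = \left(P^{2} + P\right) + P = \left(P + P^{2}\right) + P = P^{2} + 2 P$)
$\frac{f{\left(32 \right)} + 4310}{-1469 + 4799} = \frac{32 \left(2 + 32\right) + 4310}{-1469 + 4799} = \frac{32 \cdot 34 + 4310}{3330} = \left(1088 + 4310\right) \frac{1}{3330} = 5398 \cdot \frac{1}{3330} = \frac{2699}{1665}$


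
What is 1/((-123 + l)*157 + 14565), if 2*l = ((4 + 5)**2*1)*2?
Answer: 1/7971 ≈ 0.00012545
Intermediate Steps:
l = 81 (l = (((4 + 5)**2*1)*2)/2 = ((9**2*1)*2)/2 = ((81*1)*2)/2 = (81*2)/2 = (1/2)*162 = 81)
1/((-123 + l)*157 + 14565) = 1/((-123 + 81)*157 + 14565) = 1/(-42*157 + 14565) = 1/(-6594 + 14565) = 1/7971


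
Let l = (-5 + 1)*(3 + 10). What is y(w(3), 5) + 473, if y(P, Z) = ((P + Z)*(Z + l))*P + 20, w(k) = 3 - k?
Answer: 493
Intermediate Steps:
l = -52 (l = -4*13 = -52)
y(P, Z) = 20 + P*(-52 + Z)*(P + Z) (y(P, Z) = ((P + Z)*(Z - 52))*P + 20 = ((P + Z)*(-52 + Z))*P + 20 = ((-52 + Z)*(P + Z))*P + 20 = P*(-52 + Z)*(P + Z) + 20 = 20 + P*(-52 + Z)*(P + Z))
y(w(3), 5) + 473 = (20 - 52*(3 - 1*3)² + (3 - 1*3)*5² + 5*(3 - 1*3)² - 52*(3 - 1*3)*5) + 473 = (20 - 52*(3 - 3)² + (3 - 3)*25 + 5*(3 - 3)² - 52*(3 - 3)*5) + 473 = (20 - 52*0² + 0*25 + 5*0² - 52*0*5) + 473 = (20 - 52*0 + 0 + 5*0 + 0) + 473 = (20 + 0 + 0 + 0 + 0) + 473 = 20 + 473 = 493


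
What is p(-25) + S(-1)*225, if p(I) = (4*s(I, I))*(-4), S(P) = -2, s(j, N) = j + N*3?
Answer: 1150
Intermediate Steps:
s(j, N) = j + 3*N
p(I) = -64*I (p(I) = (4*(I + 3*I))*(-4) = (4*(4*I))*(-4) = (16*I)*(-4) = -64*I)
p(-25) + S(-1)*225 = -64*(-25) - 2*225 = 1600 - 450 = 1150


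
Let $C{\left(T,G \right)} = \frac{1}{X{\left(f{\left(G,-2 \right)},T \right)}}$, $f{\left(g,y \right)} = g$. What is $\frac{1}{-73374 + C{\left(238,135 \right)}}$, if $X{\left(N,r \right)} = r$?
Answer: $- \frac{238}{17463011} \approx -1.3629 \cdot 10^{-5}$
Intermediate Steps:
$C{\left(T,G \right)} = \frac{1}{T}$
$\frac{1}{-73374 + C{\left(238,135 \right)}} = \frac{1}{-73374 + \frac{1}{238}} = \frac{1}{- \frac{17463011}{238}} = - \frac{238}{17463011}$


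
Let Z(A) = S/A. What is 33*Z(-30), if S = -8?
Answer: 44/5 ≈ 8.8000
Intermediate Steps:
Z(A) = -8/A
33*Z(-30) = 33*(-8/(-30)) = 33*(-8*(-1/30)) = 33*(4/15) = 44/5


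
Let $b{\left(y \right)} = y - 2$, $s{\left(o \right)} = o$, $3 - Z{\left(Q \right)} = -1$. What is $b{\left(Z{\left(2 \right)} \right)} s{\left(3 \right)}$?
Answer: $6$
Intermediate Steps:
$Z{\left(Q \right)} = 4$ ($Z{\left(Q \right)} = 3 - -1 = 3 + 1 = 4$)
$b{\left(y \right)} = -2 + y$ ($b{\left(y \right)} = y - 2 = -2 + y$)
$b{\left(Z{\left(2 \right)} \right)} s{\left(3 \right)} = \left(-2 + 4\right) 3 = 2 \cdot 3 = 6$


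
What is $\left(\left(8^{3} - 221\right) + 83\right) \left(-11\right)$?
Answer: $-4114$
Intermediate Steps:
$\left(\left(8^{3} - 221\right) + 83\right) \left(-11\right) = \left(\left(512 - 221\right) + 83\right) \left(-11\right) = \left(291 + 83\right) \left(-11\right) = 374 \left(-11\right) = -4114$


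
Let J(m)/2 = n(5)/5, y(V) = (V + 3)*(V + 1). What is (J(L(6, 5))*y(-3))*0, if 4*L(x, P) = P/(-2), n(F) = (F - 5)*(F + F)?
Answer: 0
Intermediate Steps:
n(F) = 2*F*(-5 + F) (n(F) = (-5 + F)*(2*F) = 2*F*(-5 + F))
L(x, P) = -P/8 (L(x, P) = (P/(-2))/4 = (P*(-½))/4 = (-P/2)/4 = -P/8)
y(V) = (1 + V)*(3 + V) (y(V) = (3 + V)*(1 + V) = (1 + V)*(3 + V))
J(m) = 0 (J(m) = 2*((2*5*(-5 + 5))/5) = 2*((2*5*0)*(⅕)) = 2*(0*(⅕)) = 2*0 = 0)
(J(L(6, 5))*y(-3))*0 = (0*(3 + (-3)² + 4*(-3)))*0 = (0*(3 + 9 - 12))*0 = (0*0)*0 = 0*0 = 0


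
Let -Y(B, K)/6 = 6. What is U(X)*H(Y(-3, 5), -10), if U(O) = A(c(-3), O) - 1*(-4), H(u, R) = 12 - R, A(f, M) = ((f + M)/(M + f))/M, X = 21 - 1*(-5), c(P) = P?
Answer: 1155/13 ≈ 88.846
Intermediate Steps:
X = 26 (X = 21 + 5 = 26)
A(f, M) = 1/M (A(f, M) = ((M + f)/(M + f))/M = 1/M)
Y(B, K) = -36 (Y(B, K) = -6*6 = -36)
U(O) = 4 + 1/O (U(O) = 1/O - 1*(-4) = 1/O + 4 = 4 + 1/O)
U(X)*H(Y(-3, 5), -10) = (4 + 1/26)*(12 - 1*(-10)) = (4 + 1/26)*(12 + 10) = (105/26)*22 = 1155/13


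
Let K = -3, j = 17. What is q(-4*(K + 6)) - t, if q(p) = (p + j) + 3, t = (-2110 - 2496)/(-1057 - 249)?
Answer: 2921/653 ≈ 4.4732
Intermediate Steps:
t = 2303/653 (t = -4606/(-1306) = -4606*(-1/1306) = 2303/653 ≈ 3.5268)
q(p) = 20 + p (q(p) = (p + 17) + 3 = (17 + p) + 3 = 20 + p)
q(-4*(K + 6)) - t = (20 - 4*(-3 + 6)) - 1*2303/653 = (20 - 4*3) - 2303/653 = (20 - 12) - 2303/653 = 8 - 2303/653 = 2921/653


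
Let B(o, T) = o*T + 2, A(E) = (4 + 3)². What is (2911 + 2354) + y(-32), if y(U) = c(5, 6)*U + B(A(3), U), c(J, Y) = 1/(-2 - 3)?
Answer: 18527/5 ≈ 3705.4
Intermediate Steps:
A(E) = 49 (A(E) = 7² = 49)
c(J, Y) = -⅕ (c(J, Y) = 1/(-5) = -⅕)
B(o, T) = 2 + T*o (B(o, T) = T*o + 2 = 2 + T*o)
y(U) = 2 + 244*U/5 (y(U) = -U/5 + (2 + U*49) = -U/5 + (2 + 49*U) = 2 + 244*U/5)
(2911 + 2354) + y(-32) = (2911 + 2354) + (2 + (244/5)*(-32)) = 5265 + (2 - 7808/5) = 5265 - 7798/5 = 18527/5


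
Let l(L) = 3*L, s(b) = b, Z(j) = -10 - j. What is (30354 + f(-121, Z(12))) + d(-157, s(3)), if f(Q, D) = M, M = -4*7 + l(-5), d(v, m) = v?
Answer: 30154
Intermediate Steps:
M = -43 (M = -4*7 + 3*(-5) = -28 - 15 = -43)
f(Q, D) = -43
(30354 + f(-121, Z(12))) + d(-157, s(3)) = (30354 - 43) - 157 = 30311 - 157 = 30154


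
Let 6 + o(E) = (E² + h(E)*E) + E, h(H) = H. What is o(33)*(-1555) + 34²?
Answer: -3427619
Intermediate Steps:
o(E) = -6 + E + 2*E² (o(E) = -6 + ((E² + E*E) + E) = -6 + ((E² + E²) + E) = -6 + (2*E² + E) = -6 + (E + 2*E²) = -6 + E + 2*E²)
o(33)*(-1555) + 34² = (-6 + 33 + 2*33²)*(-1555) + 34² = (-6 + 33 + 2*1089)*(-1555) + 1156 = (-6 + 33 + 2178)*(-1555) + 1156 = 2205*(-1555) + 1156 = -3428775 + 1156 = -3427619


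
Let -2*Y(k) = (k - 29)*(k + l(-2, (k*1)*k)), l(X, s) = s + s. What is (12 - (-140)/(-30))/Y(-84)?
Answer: 11/1188873 ≈ 9.2525e-6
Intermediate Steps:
l(X, s) = 2*s
Y(k) = -(-29 + k)*(k + 2*k²)/2 (Y(k) = -(k - 29)*(k + 2*((k*1)*k))/2 = -(-29 + k)*(k + 2*(k*k))/2 = -(-29 + k)*(k + 2*k²)/2)
(12 - (-140)/(-30))/Y(-84) = (12 - (-140)/(-30))/(((½)*(-84)*(29 - 2*(-84)² + 57*(-84)))) = (12 - (-140)*(-1)/30)/(((½)*(-84)*(29 - 2*7056 - 4788))) = (12 - 4*7/6)/(((½)*(-84)*(29 - 14112 - 4788))) = (12 - 14/3)/(((½)*(-84)*(-18871))) = (22/3)/792582 = (22/3)*(1/792582) = 11/1188873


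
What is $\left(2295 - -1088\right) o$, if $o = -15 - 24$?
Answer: $-131937$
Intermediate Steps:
$o = -39$
$\left(2295 - -1088\right) o = \left(2295 - -1088\right) \left(-39\right) = \left(2295 + 1088\right) \left(-39\right) = 3383 \left(-39\right) = -131937$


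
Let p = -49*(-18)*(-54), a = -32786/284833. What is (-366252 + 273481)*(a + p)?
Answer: 1258536851139610/284833 ≈ 4.4185e+9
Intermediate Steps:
a = -32786/284833 (a = -32786*1/284833 = -32786/284833 ≈ -0.11511)
p = -47628 (p = 882*(-54) = -47628)
(-366252 + 273481)*(a + p) = (-366252 + 273481)*(-32786/284833 - 47628) = -92771*(-13566058910/284833) = 1258536851139610/284833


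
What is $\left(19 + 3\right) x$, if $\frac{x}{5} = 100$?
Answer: $11000$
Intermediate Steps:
$x = 500$ ($x = 5 \cdot 100 = 500$)
$\left(19 + 3\right) x = \left(19 + 3\right) 500 = 22 \cdot 500 = 11000$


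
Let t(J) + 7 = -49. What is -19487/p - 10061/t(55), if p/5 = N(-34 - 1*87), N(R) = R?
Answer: 7178177/33880 ≈ 211.87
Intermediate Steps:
t(J) = -56 (t(J) = -7 - 49 = -56)
p = -605 (p = 5*(-34 - 1*87) = 5*(-34 - 87) = 5*(-121) = -605)
-19487/p - 10061/t(55) = -19487/(-605) - 10061/(-56) = -19487*(-1/605) - 10061*(-1/56) = 19487/605 + 10061/56 = 7178177/33880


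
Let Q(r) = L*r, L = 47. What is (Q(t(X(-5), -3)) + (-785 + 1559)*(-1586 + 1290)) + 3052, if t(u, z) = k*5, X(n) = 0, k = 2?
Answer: -225582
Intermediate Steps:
t(u, z) = 10 (t(u, z) = 2*5 = 10)
Q(r) = 47*r
(Q(t(X(-5), -3)) + (-785 + 1559)*(-1586 + 1290)) + 3052 = (47*10 + (-785 + 1559)*(-1586 + 1290)) + 3052 = (470 + 774*(-296)) + 3052 = (470 - 229104) + 3052 = -228634 + 3052 = -225582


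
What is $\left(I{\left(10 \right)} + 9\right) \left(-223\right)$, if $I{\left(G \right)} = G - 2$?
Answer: $-3791$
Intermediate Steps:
$I{\left(G \right)} = -2 + G$ ($I{\left(G \right)} = G + \left(-2 + 0\right) = G - 2 = -2 + G$)
$\left(I{\left(10 \right)} + 9\right) \left(-223\right) = \left(\left(-2 + 10\right) + 9\right) \left(-223\right) = \left(8 + 9\right) \left(-223\right) = 17 \left(-223\right) = -3791$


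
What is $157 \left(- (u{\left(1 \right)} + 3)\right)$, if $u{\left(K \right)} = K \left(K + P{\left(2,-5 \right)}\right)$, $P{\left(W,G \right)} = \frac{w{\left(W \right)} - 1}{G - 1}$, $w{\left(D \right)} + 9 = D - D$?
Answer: $- \frac{2669}{3} \approx -889.67$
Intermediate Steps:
$w{\left(D \right)} = -9$ ($w{\left(D \right)} = -9 + \left(D - D\right) = -9 + 0 = -9$)
$P{\left(W,G \right)} = - \frac{10}{-1 + G}$ ($P{\left(W,G \right)} = \frac{-9 - 1}{G - 1} = - \frac{10}{-1 + G}$)
$u{\left(K \right)} = K \left(\frac{5}{3} + K\right)$ ($u{\left(K \right)} = K \left(K - \frac{10}{-1 - 5}\right) = K \left(K - \frac{10}{-6}\right) = K \left(K - - \frac{5}{3}\right) = K \left(K + \frac{5}{3}\right) = K \left(\frac{5}{3} + K\right)$)
$157 \left(- (u{\left(1 \right)} + 3)\right) = 157 \left(- (\frac{1}{3} \cdot 1 \left(5 + 3 \cdot 1\right) + 3)\right) = 157 \left(- (\frac{1}{3} \cdot 1 \left(5 + 3\right) + 3)\right) = 157 \left(- (\frac{1}{3} \cdot 1 \cdot 8 + 3)\right) = 157 \left(- (\frac{8}{3} + 3)\right) = 157 \left(\left(-1\right) \frac{17}{3}\right) = 157 \left(- \frac{17}{3}\right) = - \frac{2669}{3}$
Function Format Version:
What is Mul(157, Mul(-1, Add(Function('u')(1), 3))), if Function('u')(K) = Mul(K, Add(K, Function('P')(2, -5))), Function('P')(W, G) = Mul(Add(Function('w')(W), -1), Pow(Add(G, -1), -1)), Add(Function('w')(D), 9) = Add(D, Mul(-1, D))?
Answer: Rational(-2669, 3) ≈ -889.67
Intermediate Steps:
Function('w')(D) = -9 (Function('w')(D) = Add(-9, Add(D, Mul(-1, D))) = Add(-9, 0) = -9)
Function('P')(W, G) = Mul(-10, Pow(Add(-1, G), -1)) (Function('P')(W, G) = Mul(Add(-9, -1), Pow(Add(G, -1), -1)) = Mul(-10, Pow(Add(-1, G), -1)))
Function('u')(K) = Mul(K, Add(Rational(5, 3), K)) (Function('u')(K) = Mul(K, Add(K, Mul(-10, Pow(Add(-1, -5), -1)))) = Mul(K, Add(K, Mul(-10, Pow(-6, -1)))) = Mul(K, Add(K, Mul(-10, Rational(-1, 6)))) = Mul(K, Add(K, Rational(5, 3))) = Mul(K, Add(Rational(5, 3), K)))
Mul(157, Mul(-1, Add(Function('u')(1), 3))) = Mul(157, Mul(-1, Add(Mul(Rational(1, 3), 1, Add(5, Mul(3, 1))), 3))) = Mul(157, Mul(-1, Add(Mul(Rational(1, 3), 1, Add(5, 3)), 3))) = Mul(157, Mul(-1, Add(Mul(Rational(1, 3), 1, 8), 3))) = Mul(157, Mul(-1, Add(Rational(8, 3), 3))) = Mul(157, Mul(-1, Rational(17, 3))) = Mul(157, Rational(-17, 3)) = Rational(-2669, 3)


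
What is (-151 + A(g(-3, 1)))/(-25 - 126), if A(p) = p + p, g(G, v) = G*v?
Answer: 157/151 ≈ 1.0397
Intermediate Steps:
A(p) = 2*p
(-151 + A(g(-3, 1)))/(-25 - 126) = (-151 + 2*(-3*1))/(-25 - 126) = (-151 + 2*(-3))/(-151) = (-151 - 6)*(-1/151) = -157*(-1/151) = 157/151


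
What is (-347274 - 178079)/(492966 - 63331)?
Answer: -525353/429635 ≈ -1.2228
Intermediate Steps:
(-347274 - 178079)/(492966 - 63331) = -525353/429635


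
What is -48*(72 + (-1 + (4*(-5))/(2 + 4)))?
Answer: -3248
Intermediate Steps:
-48*(72 + (-1 + (4*(-5))/(2 + 4))) = -48*(72 + (-1 - 20/6)) = -48*(72 + (-1 + (⅙)*(-20))) = -48*(72 + (-1 - 10/3)) = -48*(72 - 13/3) = -48*203/3 = -3248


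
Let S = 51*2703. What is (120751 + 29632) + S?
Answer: 288236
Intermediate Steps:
S = 137853
(120751 + 29632) + S = (120751 + 29632) + 137853 = 150383 + 137853 = 288236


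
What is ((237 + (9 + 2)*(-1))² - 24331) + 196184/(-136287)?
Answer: 3644799631/136287 ≈ 26744.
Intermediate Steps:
((237 + (9 + 2)*(-1))² - 24331) + 196184/(-136287) = ((237 + 11*(-1))² - 24331) + 196184*(-1/136287) = ((237 - 11)² - 24331) - 196184/136287 = (226² - 24331) - 196184/136287 = (51076 - 24331) - 196184/136287 = 26745 - 196184/136287 = 3644799631/136287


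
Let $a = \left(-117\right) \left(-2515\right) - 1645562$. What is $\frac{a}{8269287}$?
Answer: $- \frac{1351307}{8269287} \approx -0.16341$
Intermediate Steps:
$a = -1351307$ ($a = 294255 - 1645562 = -1351307$)
$\frac{a}{8269287} = - \frac{1351307}{8269287}$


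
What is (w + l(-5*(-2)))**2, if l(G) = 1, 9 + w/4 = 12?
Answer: 169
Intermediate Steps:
w = 12 (w = -36 + 4*12 = -36 + 48 = 12)
(w + l(-5*(-2)))**2 = (12 + 1)**2 = 13**2 = 169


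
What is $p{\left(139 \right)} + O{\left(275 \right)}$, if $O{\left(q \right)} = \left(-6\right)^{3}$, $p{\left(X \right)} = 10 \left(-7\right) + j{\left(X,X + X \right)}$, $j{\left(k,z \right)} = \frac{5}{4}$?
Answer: $- \frac{1139}{4} \approx -284.75$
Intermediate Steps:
$j{\left(k,z \right)} = \frac{5}{4}$ ($j{\left(k,z \right)} = 5 \cdot \frac{1}{4} = \frac{5}{4}$)
$p{\left(X \right)} = - \frac{275}{4}$ ($p{\left(X \right)} = 10 \left(-7\right) + \frac{5}{4} = -70 + \frac{5}{4} = - \frac{275}{4}$)
$O{\left(q \right)} = -216$
$p{\left(139 \right)} + O{\left(275 \right)} = - \frac{275}{4} - 216 = - \frac{1139}{4}$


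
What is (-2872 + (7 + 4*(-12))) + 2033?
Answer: -880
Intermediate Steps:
(-2872 + (7 + 4*(-12))) + 2033 = (-2872 + (7 - 48)) + 2033 = (-2872 - 41) + 2033 = -2913 + 2033 = -880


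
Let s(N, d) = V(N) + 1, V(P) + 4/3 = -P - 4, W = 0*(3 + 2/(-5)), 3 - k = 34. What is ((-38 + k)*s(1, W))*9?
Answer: 3312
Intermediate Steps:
k = -31 (k = 3 - 1*34 = 3 - 34 = -31)
W = 0 (W = 0*(3 + 2*(-⅕)) = 0*(3 - ⅖) = 0*(13/5) = 0)
V(P) = -16/3 - P (V(P) = -4/3 + (-P - 4) = -4/3 + (-4 - P) = -16/3 - P)
s(N, d) = -13/3 - N (s(N, d) = (-16/3 - N) + 1 = -13/3 - N)
((-38 + k)*s(1, W))*9 = ((-38 - 31)*(-13/3 - 1*1))*9 = -69*(-13/3 - 1)*9 = -69*(-16/3)*9 = 368*9 = 3312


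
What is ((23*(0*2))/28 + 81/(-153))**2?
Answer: 81/289 ≈ 0.28028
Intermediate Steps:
((23*(0*2))/28 + 81/(-153))**2 = ((23*0)*(1/28) + 81*(-1/153))**2 = (0*(1/28) - 9/17)**2 = (0 - 9/17)**2 = (-9/17)**2 = 81/289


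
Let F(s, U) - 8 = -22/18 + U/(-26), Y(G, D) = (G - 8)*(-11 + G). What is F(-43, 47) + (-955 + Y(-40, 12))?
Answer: 350525/234 ≈ 1498.0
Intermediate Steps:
Y(G, D) = (-11 + G)*(-8 + G) (Y(G, D) = (-8 + G)*(-11 + G) = (-11 + G)*(-8 + G))
F(s, U) = 61/9 - U/26 (F(s, U) = 8 + (-22/18 + U/(-26)) = 8 + (-22*1/18 + U*(-1/26)) = 8 + (-11/9 - U/26) = 61/9 - U/26)
F(-43, 47) + (-955 + Y(-40, 12)) = (61/9 - 1/26*47) + (-955 + (88 + (-40)**2 - 19*(-40))) = (61/9 - 47/26) + (-955 + (88 + 1600 + 760)) = 1163/234 + (-955 + 2448) = 1163/234 + 1493 = 350525/234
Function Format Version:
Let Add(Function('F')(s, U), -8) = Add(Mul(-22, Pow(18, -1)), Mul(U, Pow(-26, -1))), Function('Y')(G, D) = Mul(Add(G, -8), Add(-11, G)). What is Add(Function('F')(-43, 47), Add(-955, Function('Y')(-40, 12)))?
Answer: Rational(350525, 234) ≈ 1498.0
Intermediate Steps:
Function('Y')(G, D) = Mul(Add(-11, G), Add(-8, G)) (Function('Y')(G, D) = Mul(Add(-8, G), Add(-11, G)) = Mul(Add(-11, G), Add(-8, G)))
Function('F')(s, U) = Add(Rational(61, 9), Mul(Rational(-1, 26), U)) (Function('F')(s, U) = Add(8, Add(Mul(-22, Pow(18, -1)), Mul(U, Pow(-26, -1)))) = Add(8, Add(Mul(-22, Rational(1, 18)), Mul(U, Rational(-1, 26)))) = Add(8, Add(Rational(-11, 9), Mul(Rational(-1, 26), U))) = Add(Rational(61, 9), Mul(Rational(-1, 26), U)))
Add(Function('F')(-43, 47), Add(-955, Function('Y')(-40, 12))) = Add(Add(Rational(61, 9), Mul(Rational(-1, 26), 47)), Add(-955, Add(88, Pow(-40, 2), Mul(-19, -40)))) = Add(Add(Rational(61, 9), Rational(-47, 26)), Add(-955, Add(88, 1600, 760))) = Add(Rational(1163, 234), Add(-955, 2448)) = Add(Rational(1163, 234), 1493) = Rational(350525, 234)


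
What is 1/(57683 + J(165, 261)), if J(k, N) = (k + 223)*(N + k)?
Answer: 1/222971 ≈ 4.4849e-6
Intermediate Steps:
J(k, N) = (223 + k)*(N + k)
1/(57683 + J(165, 261)) = 1/(57683 + (165² + 223*261 + 223*165 + 261*165)) = 1/(57683 + (27225 + 58203 + 36795 + 43065)) = 1/(57683 + 165288) = 1/222971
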